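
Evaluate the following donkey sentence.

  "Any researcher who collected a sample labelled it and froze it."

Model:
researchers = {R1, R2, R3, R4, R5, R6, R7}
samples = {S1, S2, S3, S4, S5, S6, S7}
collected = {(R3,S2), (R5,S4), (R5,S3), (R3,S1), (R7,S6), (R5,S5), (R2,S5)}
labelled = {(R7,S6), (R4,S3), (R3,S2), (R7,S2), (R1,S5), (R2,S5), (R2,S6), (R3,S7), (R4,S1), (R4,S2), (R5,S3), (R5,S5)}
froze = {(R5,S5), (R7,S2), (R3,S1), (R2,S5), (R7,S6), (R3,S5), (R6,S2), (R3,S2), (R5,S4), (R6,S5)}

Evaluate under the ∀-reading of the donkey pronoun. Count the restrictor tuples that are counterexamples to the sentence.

"it" takes "a sample" as antecedent — a donkey pronoun bound across the clause boundary.
Strong reading: for every (r,s) with collected(r,s), labelled(r,s) ∧ froze(r,s).
Restrictor pairs: (R2,S5) ✓  (R3,S1) ✗  (R3,S2) ✓  (R5,S3) ✗  (R5,S4) ✗  (R5,S5) ✓  (R7,S6) ✓
Counterexamples (restrictor pairs failing the scope): 3.

3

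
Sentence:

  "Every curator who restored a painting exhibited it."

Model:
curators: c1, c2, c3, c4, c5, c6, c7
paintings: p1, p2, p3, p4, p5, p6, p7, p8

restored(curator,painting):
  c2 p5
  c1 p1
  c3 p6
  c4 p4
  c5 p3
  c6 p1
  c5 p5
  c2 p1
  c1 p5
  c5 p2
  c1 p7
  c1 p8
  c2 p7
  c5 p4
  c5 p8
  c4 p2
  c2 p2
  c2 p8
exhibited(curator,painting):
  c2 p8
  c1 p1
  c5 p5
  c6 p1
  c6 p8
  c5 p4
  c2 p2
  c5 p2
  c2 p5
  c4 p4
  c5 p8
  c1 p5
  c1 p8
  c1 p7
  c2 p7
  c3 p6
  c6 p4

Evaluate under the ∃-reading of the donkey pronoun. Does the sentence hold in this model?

"it" takes "a painting" as antecedent — a donkey pronoun bound across the clause boundary.
Weak reading: every curator c with some restored-painting has at least one restored-painting p such that exhibited(c,p).
Per curator: c1:✓  c2:✓  c3:✓  c4:✓  c5:✓  c6:✓
Every curator in the restrictor has a witness.

True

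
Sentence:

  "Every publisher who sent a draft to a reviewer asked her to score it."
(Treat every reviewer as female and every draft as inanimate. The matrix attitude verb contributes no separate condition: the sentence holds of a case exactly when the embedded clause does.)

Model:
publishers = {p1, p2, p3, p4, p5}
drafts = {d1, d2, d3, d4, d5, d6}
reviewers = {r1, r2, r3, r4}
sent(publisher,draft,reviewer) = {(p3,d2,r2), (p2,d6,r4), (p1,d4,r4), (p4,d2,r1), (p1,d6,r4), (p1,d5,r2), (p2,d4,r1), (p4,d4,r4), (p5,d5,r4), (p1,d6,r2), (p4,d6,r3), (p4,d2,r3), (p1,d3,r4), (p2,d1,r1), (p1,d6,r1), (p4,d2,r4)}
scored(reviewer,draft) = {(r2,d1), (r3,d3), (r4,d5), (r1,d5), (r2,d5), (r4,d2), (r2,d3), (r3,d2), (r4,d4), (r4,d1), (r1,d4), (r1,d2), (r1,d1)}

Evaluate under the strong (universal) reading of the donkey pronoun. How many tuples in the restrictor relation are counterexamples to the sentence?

"her" takes "a reviewer" as antecedent and "it" takes "a draft"; both are donkey pronouns co-varying with the restrictor.
Strong reading: for every (p,d,r) with sent(p,d,r), scored(r,d).
Restrictor triples: (p1,d3,r4)→scored(r4,d3) ✗  (p1,d4,r4)→scored(r4,d4) ✓  (p1,d5,r2)→scored(r2,d5) ✓  (p1,d6,r1)→scored(r1,d6) ✗  (p1,d6,r2)→scored(r2,d6) ✗  (p1,d6,r4)→scored(r4,d6) ✗  (p2,d1,r1)→scored(r1,d1) ✓  (p2,d4,r1)→scored(r1,d4) ✓  (p2,d6,r4)→scored(r4,d6) ✗  (p3,d2,r2)→scored(r2,d2) ✗  (p4,d2,r1)→scored(r1,d2) ✓  (p4,d2,r3)→scored(r3,d2) ✓  (p4,d2,r4)→scored(r4,d2) ✓  (p4,d4,r4)→scored(r4,d4) ✓  (p4,d6,r3)→scored(r3,d6) ✗  (p5,d5,r4)→scored(r4,d5) ✓
Counterexamples (restrictor triples failing the scope): 7.

7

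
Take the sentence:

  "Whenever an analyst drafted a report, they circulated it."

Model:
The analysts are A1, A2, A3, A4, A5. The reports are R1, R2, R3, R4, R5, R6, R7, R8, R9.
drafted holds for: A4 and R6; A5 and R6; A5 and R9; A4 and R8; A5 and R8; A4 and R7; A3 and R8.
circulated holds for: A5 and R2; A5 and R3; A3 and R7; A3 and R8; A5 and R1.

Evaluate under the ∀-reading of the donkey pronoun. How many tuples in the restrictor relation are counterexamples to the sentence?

6

"it" takes "a report" as antecedent — a donkey pronoun bound across the clause boundary.
Strong reading: for every (a,r) with drafted(a,r), circulated(a,r).
Restrictor pairs: (A3,R8) ✓  (A4,R6) ✗  (A4,R7) ✗  (A4,R8) ✗  (A5,R6) ✗  (A5,R8) ✗  (A5,R9) ✗
Counterexamples (restrictor pairs failing the scope): 6.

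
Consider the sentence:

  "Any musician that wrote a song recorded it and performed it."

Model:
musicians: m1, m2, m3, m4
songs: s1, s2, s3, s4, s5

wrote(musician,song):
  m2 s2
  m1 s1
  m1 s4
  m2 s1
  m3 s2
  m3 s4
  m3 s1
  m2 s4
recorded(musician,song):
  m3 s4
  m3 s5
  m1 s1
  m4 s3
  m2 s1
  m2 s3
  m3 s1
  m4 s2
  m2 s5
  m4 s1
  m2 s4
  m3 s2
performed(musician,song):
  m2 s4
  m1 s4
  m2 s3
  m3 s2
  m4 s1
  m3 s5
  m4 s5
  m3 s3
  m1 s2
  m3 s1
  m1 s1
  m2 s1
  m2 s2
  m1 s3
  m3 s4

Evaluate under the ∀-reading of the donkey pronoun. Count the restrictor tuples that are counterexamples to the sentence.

"it" takes "a song" as antecedent — a donkey pronoun bound across the clause boundary.
Strong reading: for every (m,s) with wrote(m,s), recorded(m,s) ∧ performed(m,s).
Restrictor pairs: (m1,s1) ✓  (m1,s4) ✗  (m2,s1) ✓  (m2,s2) ✗  (m2,s4) ✓  (m3,s1) ✓  (m3,s2) ✓  (m3,s4) ✓
Counterexamples (restrictor pairs failing the scope): 2.

2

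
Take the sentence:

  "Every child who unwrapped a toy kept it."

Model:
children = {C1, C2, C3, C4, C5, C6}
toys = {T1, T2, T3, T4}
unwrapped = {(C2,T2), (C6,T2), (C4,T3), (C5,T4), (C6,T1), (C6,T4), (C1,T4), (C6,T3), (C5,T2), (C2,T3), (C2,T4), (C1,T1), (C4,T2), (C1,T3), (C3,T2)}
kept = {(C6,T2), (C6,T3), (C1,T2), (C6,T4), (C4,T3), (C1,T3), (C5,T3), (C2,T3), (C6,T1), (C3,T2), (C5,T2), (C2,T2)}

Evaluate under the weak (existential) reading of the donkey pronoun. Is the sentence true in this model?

True

"it" takes "a toy" as antecedent — a donkey pronoun bound across the clause boundary.
Weak reading: every child c with some unwrapped-toy has at least one unwrapped-toy t such that kept(c,t).
Per child: C1:✓  C2:✓  C3:✓  C4:✓  C5:✓  C6:✓
Every child in the restrictor has a witness.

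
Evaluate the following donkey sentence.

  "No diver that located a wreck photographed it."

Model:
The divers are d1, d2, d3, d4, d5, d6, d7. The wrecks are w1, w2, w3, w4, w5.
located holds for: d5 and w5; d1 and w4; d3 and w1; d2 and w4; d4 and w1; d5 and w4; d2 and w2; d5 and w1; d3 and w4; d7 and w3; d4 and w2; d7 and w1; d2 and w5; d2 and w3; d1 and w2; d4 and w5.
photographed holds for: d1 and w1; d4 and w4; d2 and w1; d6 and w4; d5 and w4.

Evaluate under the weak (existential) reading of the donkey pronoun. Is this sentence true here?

False

"it" takes "a wreck" as antecedent — a donkey pronoun bound across the clause boundary.
Truth condition: for no (d,w) with located(d,w) does photographed(d,w) hold.
Restrictor pairs — does the scope hold? (d1,w2):fails  (d1,w4):fails  (d2,w2):fails  (d2,w3):fails  (d2,w4):fails  (d2,w5):fails  (d3,w1):fails  (d3,w4):fails  (d4,w1):fails  (d4,w2):fails  (d4,w5):fails  (d5,w1):fails  (d5,w4):holds  (d5,w5):fails  (d7,w1):fails  (d7,w3):fails
Scope holds for 1 pair(s), so the sentence is false.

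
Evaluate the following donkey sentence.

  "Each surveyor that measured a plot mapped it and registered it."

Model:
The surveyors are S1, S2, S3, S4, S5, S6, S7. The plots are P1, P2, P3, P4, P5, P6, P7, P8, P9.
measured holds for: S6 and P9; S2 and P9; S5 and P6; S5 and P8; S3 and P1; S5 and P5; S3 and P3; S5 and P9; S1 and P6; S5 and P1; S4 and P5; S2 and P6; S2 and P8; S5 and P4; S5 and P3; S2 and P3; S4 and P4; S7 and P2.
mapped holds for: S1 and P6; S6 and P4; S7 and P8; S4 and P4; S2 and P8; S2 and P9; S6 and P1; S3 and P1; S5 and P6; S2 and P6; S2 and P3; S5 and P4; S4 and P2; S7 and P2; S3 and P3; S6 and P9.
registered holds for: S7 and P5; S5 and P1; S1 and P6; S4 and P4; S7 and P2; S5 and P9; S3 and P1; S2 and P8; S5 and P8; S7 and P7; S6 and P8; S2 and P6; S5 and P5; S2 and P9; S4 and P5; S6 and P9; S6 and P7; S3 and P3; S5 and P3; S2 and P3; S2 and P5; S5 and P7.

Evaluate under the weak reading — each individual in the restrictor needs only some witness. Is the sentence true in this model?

False

"it" takes "a plot" as antecedent — a donkey pronoun bound across the clause boundary.
Weak reading: every surveyor s with some measured-plot has at least one measured-plot p such that mapped(s,p) ∧ registered(s,p).
Per surveyor: S1:✓  S2:✓  S3:✓  S4:✓  S5:✗  S6:✓  S7:✓
S5 has no witness among its measured-plots.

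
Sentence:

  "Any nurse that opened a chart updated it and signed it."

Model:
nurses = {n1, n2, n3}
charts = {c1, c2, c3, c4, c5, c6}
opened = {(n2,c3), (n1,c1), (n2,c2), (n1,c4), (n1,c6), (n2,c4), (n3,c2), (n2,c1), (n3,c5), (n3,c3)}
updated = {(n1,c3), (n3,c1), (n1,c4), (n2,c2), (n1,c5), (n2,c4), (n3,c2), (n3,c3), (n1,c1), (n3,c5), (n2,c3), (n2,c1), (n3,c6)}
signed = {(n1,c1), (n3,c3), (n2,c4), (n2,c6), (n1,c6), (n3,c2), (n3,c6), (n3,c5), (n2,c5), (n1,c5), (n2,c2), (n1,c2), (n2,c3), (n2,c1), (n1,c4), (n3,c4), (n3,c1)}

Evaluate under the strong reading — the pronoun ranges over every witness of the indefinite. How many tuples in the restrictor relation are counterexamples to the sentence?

1

"it" takes "a chart" as antecedent — a donkey pronoun bound across the clause boundary.
Strong reading: for every (n,c) with opened(n,c), updated(n,c) ∧ signed(n,c).
Restrictor pairs: (n1,c1) ✓  (n1,c4) ✓  (n1,c6) ✗  (n2,c1) ✓  (n2,c2) ✓  (n2,c3) ✓  (n2,c4) ✓  (n3,c2) ✓  (n3,c3) ✓  (n3,c5) ✓
Counterexamples (restrictor pairs failing the scope): 1.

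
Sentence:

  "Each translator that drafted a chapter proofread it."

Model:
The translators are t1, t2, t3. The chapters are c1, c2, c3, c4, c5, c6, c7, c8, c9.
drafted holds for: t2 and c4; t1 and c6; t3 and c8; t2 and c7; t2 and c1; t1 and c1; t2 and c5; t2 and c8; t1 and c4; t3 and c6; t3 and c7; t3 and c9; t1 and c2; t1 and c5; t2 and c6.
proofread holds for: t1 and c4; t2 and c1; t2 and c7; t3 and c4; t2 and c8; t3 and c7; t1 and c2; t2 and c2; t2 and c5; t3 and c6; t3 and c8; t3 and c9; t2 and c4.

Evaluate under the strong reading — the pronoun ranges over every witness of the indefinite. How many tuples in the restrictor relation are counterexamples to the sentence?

"it" takes "a chapter" as antecedent — a donkey pronoun bound across the clause boundary.
Strong reading: for every (t,c) with drafted(t,c), proofread(t,c).
Restrictor pairs: (t1,c1) ✗  (t1,c2) ✓  (t1,c4) ✓  (t1,c5) ✗  (t1,c6) ✗  (t2,c1) ✓  (t2,c4) ✓  (t2,c5) ✓  (t2,c6) ✗  (t2,c7) ✓  (t2,c8) ✓  (t3,c6) ✓  (t3,c7) ✓  (t3,c8) ✓  (t3,c9) ✓
Counterexamples (restrictor pairs failing the scope): 4.

4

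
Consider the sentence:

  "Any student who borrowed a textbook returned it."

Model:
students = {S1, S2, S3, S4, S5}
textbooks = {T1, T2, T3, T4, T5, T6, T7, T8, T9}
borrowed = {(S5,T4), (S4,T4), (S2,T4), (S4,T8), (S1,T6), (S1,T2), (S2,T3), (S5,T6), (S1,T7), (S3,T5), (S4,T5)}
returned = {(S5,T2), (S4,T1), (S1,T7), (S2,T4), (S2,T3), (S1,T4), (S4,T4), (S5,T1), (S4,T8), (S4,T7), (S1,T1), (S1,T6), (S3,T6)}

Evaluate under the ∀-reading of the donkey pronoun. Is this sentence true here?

"it" takes "a textbook" as antecedent — a donkey pronoun bound across the clause boundary.
Strong reading: for every (s,t) with borrowed(s,t), returned(s,t).
Restrictor pairs: (S1,T2) ✗  (S1,T6) ✓  (S1,T7) ✓  (S2,T3) ✓  (S2,T4) ✓  (S3,T5) ✗  (S4,T4) ✓  (S4,T5) ✗  (S4,T8) ✓  (S5,T4) ✗  (S5,T6) ✗
Counterexample: (S1,T2) is in borrowed but fails the scope.

False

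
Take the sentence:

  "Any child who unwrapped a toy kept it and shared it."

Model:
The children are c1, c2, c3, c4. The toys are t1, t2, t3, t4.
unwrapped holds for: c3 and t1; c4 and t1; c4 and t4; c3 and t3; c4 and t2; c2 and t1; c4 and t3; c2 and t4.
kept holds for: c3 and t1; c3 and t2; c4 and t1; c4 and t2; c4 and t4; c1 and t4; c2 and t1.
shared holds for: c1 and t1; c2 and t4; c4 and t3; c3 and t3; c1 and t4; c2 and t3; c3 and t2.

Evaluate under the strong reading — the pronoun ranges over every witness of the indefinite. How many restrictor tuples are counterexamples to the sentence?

8

"it" takes "a toy" as antecedent — a donkey pronoun bound across the clause boundary.
Strong reading: for every (c,t) with unwrapped(c,t), kept(c,t) ∧ shared(c,t).
Restrictor pairs: (c2,t1) ✗  (c2,t4) ✗  (c3,t1) ✗  (c3,t3) ✗  (c4,t1) ✗  (c4,t2) ✗  (c4,t3) ✗  (c4,t4) ✗
Counterexamples (restrictor pairs failing the scope): 8.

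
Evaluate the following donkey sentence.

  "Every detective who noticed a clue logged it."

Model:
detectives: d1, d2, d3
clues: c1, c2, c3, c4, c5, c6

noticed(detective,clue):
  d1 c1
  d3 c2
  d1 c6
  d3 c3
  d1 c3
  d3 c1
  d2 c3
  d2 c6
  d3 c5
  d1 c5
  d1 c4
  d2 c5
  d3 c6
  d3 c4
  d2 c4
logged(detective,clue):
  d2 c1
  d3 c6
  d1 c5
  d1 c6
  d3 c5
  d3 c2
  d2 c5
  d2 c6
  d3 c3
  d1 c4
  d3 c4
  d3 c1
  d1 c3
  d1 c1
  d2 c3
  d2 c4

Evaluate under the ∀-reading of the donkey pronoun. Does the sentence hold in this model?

"it" takes "a clue" as antecedent — a donkey pronoun bound across the clause boundary.
Strong reading: for every (d,c) with noticed(d,c), logged(d,c).
Restrictor pairs: (d1,c1) ✓  (d1,c3) ✓  (d1,c4) ✓  (d1,c5) ✓  (d1,c6) ✓  (d2,c3) ✓  (d2,c4) ✓  (d2,c5) ✓  (d2,c6) ✓  (d3,c1) ✓  (d3,c2) ✓  (d3,c3) ✓  (d3,c4) ✓  (d3,c5) ✓  (d3,c6) ✓
Every restrictor pair satisfies the scope.

True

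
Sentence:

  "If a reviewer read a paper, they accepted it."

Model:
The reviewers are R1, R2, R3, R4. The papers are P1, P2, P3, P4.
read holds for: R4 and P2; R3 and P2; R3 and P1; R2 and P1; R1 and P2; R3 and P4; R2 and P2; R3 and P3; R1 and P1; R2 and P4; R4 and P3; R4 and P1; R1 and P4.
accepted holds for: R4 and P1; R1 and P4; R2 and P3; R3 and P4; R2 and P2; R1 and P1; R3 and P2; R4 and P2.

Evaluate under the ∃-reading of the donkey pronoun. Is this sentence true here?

True

"it" takes "a paper" as antecedent — a donkey pronoun bound across the clause boundary.
Weak reading: every reviewer r with some read-paper has at least one read-paper p such that accepted(r,p).
Per reviewer: R1:✓  R2:✓  R3:✓  R4:✓
Every reviewer in the restrictor has a witness.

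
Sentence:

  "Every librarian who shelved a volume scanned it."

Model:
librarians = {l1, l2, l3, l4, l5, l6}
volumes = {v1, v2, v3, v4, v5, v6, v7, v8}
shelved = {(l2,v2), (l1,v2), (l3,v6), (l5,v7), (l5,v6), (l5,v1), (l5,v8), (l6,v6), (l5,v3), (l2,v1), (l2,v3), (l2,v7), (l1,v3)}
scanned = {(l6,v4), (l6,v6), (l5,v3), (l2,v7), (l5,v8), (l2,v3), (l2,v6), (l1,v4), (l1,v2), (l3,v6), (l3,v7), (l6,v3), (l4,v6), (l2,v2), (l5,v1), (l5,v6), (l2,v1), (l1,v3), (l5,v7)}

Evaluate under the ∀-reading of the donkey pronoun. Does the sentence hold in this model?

"it" takes "a volume" as antecedent — a donkey pronoun bound across the clause boundary.
Strong reading: for every (l,v) with shelved(l,v), scanned(l,v).
Restrictor pairs: (l1,v2) ✓  (l1,v3) ✓  (l2,v1) ✓  (l2,v2) ✓  (l2,v3) ✓  (l2,v7) ✓  (l3,v6) ✓  (l5,v1) ✓  (l5,v3) ✓  (l5,v6) ✓  (l5,v7) ✓  (l5,v8) ✓  (l6,v6) ✓
Every restrictor pair satisfies the scope.

True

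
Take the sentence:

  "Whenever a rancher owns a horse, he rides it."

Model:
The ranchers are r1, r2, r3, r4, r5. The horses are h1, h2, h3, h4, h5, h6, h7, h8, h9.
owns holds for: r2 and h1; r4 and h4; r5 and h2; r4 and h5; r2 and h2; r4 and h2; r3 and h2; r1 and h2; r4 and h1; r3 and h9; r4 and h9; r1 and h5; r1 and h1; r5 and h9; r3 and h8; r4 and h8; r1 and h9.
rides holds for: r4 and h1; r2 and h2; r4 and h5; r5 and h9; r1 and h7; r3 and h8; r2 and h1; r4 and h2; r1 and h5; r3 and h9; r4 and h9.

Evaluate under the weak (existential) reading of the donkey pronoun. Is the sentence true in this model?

"it" takes "a horse" as antecedent — a donkey pronoun bound across the clause boundary.
Weak reading: every rancher r with some owns-horse has at least one owns-horse h such that rides(r,h).
Per rancher: r1:✓  r2:✓  r3:✓  r4:✓  r5:✓
Every rancher in the restrictor has a witness.

True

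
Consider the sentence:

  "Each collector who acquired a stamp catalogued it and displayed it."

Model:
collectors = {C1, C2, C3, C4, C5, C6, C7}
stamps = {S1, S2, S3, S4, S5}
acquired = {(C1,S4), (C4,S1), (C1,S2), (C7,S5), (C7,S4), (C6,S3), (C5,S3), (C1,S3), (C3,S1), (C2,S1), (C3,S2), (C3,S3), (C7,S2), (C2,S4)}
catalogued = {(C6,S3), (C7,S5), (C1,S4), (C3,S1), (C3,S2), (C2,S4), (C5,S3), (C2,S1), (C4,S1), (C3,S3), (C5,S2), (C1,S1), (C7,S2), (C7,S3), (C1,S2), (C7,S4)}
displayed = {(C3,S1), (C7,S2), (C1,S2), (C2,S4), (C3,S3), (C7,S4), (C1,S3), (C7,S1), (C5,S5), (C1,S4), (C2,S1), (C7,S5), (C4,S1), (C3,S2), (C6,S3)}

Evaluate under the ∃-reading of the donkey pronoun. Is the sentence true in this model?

False

"it" takes "a stamp" as antecedent — a donkey pronoun bound across the clause boundary.
Weak reading: every collector c with some acquired-stamp has at least one acquired-stamp s such that catalogued(c,s) ∧ displayed(c,s).
Per collector: C1:✓  C2:✓  C3:✓  C4:✓  C5:✗  C6:✓  C7:✓
C5 has no witness among its acquired-stamps.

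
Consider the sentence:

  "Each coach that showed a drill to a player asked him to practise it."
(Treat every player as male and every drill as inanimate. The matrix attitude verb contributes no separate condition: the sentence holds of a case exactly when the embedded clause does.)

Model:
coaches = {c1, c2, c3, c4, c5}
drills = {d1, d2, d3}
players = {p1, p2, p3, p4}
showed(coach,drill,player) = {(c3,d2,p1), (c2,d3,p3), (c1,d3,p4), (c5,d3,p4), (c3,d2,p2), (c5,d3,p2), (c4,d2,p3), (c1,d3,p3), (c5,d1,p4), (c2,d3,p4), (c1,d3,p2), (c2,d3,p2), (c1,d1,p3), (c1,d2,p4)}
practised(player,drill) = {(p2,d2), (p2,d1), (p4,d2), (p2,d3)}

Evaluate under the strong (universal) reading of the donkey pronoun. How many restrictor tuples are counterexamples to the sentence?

9

"him" takes "a player" as antecedent and "it" takes "a drill"; both are donkey pronouns co-varying with the restrictor.
Strong reading: for every (c,d,p) with showed(c,d,p), practised(p,d).
Restrictor triples: (c1,d1,p3)→practised(p3,d1) ✗  (c1,d2,p4)→practised(p4,d2) ✓  (c1,d3,p2)→practised(p2,d3) ✓  (c1,d3,p3)→practised(p3,d3) ✗  (c1,d3,p4)→practised(p4,d3) ✗  (c2,d3,p2)→practised(p2,d3) ✓  (c2,d3,p3)→practised(p3,d3) ✗  (c2,d3,p4)→practised(p4,d3) ✗  (c3,d2,p1)→practised(p1,d2) ✗  (c3,d2,p2)→practised(p2,d2) ✓  (c4,d2,p3)→practised(p3,d2) ✗  (c5,d1,p4)→practised(p4,d1) ✗  (c5,d3,p2)→practised(p2,d3) ✓  (c5,d3,p4)→practised(p4,d3) ✗
Counterexamples (restrictor triples failing the scope): 9.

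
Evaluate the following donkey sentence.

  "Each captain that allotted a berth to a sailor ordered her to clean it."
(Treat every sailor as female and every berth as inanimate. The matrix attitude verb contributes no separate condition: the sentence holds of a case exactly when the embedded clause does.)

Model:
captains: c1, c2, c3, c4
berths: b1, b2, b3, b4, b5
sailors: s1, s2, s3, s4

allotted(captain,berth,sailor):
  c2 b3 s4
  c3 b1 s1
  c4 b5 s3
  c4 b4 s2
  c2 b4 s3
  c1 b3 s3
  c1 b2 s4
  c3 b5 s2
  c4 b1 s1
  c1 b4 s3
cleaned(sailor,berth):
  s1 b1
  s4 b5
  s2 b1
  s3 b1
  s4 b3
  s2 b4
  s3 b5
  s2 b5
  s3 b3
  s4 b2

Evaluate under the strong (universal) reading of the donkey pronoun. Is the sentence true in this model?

"her" takes "a sailor" as antecedent and "it" takes "a berth"; both are donkey pronouns co-varying with the restrictor.
Strong reading: for every (c,b,s) with allotted(c,b,s), cleaned(s,b).
Restrictor triples: (c1,b2,s4)→cleaned(s4,b2) ✓  (c1,b3,s3)→cleaned(s3,b3) ✓  (c1,b4,s3)→cleaned(s3,b4) ✗  (c2,b3,s4)→cleaned(s4,b3) ✓  (c2,b4,s3)→cleaned(s3,b4) ✗  (c3,b1,s1)→cleaned(s1,b1) ✓  (c3,b5,s2)→cleaned(s2,b5) ✓  (c4,b1,s1)→cleaned(s1,b1) ✓  (c4,b4,s2)→cleaned(s2,b4) ✓  (c4,b5,s3)→cleaned(s3,b5) ✓
Counterexample: (c1,b4,s3) — cleaned(s3,b4) does not hold.

False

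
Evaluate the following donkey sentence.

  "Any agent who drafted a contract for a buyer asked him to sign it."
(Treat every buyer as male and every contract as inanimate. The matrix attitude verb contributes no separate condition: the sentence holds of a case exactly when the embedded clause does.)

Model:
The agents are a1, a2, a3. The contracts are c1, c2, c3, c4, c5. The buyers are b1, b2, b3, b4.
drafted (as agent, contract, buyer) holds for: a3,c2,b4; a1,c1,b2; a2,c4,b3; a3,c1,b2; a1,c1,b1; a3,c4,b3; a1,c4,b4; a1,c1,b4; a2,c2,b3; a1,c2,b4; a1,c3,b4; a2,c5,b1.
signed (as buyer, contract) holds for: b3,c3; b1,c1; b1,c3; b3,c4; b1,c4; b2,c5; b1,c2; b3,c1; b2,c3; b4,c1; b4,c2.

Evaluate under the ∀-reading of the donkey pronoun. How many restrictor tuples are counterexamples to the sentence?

6

"him" takes "a buyer" as antecedent and "it" takes "a contract"; both are donkey pronouns co-varying with the restrictor.
Strong reading: for every (a,c,b) with drafted(a,c,b), signed(b,c).
Restrictor triples: (a1,c1,b1)→signed(b1,c1) ✓  (a1,c1,b2)→signed(b2,c1) ✗  (a1,c1,b4)→signed(b4,c1) ✓  (a1,c2,b4)→signed(b4,c2) ✓  (a1,c3,b4)→signed(b4,c3) ✗  (a1,c4,b4)→signed(b4,c4) ✗  (a2,c2,b3)→signed(b3,c2) ✗  (a2,c4,b3)→signed(b3,c4) ✓  (a2,c5,b1)→signed(b1,c5) ✗  (a3,c1,b2)→signed(b2,c1) ✗  (a3,c2,b4)→signed(b4,c2) ✓  (a3,c4,b3)→signed(b3,c4) ✓
Counterexamples (restrictor triples failing the scope): 6.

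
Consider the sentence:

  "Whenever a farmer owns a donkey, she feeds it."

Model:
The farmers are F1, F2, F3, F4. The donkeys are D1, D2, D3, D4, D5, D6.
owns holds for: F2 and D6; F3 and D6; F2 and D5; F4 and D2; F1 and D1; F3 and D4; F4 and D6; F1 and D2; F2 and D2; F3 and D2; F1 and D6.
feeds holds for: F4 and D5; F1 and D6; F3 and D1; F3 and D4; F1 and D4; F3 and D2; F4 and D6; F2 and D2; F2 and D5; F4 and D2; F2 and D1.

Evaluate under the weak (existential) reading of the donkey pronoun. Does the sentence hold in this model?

True

"it" takes "a donkey" as antecedent — a donkey pronoun bound across the clause boundary.
Weak reading: every farmer f with some owns-donkey has at least one owns-donkey d such that feeds(f,d).
Per farmer: F1:✓  F2:✓  F3:✓  F4:✓
Every farmer in the restrictor has a witness.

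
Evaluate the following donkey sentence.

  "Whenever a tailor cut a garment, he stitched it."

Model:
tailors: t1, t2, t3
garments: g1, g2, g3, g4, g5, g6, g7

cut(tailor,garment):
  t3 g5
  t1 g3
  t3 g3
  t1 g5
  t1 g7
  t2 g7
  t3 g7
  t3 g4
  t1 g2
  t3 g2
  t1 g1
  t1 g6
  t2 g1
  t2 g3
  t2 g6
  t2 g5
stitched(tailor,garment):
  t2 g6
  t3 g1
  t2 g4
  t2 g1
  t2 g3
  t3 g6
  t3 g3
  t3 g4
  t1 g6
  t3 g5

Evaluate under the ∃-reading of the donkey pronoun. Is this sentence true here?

True

"it" takes "a garment" as antecedent — a donkey pronoun bound across the clause boundary.
Weak reading: every tailor t with some cut-garment has at least one cut-garment g such that stitched(t,g).
Per tailor: t1:✓  t2:✓  t3:✓
Every tailor in the restrictor has a witness.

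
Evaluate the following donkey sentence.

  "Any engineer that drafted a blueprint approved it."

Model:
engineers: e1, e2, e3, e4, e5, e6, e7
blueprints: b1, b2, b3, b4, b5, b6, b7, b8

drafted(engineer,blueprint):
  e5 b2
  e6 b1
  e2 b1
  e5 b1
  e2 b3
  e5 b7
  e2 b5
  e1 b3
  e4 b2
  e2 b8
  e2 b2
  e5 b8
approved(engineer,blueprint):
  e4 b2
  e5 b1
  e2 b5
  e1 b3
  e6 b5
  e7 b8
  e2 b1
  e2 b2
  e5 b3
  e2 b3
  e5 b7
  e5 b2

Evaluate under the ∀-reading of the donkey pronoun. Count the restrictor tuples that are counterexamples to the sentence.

3

"it" takes "a blueprint" as antecedent — a donkey pronoun bound across the clause boundary.
Strong reading: for every (e,b) with drafted(e,b), approved(e,b).
Restrictor pairs: (e1,b3) ✓  (e2,b1) ✓  (e2,b2) ✓  (e2,b3) ✓  (e2,b5) ✓  (e2,b8) ✗  (e4,b2) ✓  (e5,b1) ✓  (e5,b2) ✓  (e5,b7) ✓  (e5,b8) ✗  (e6,b1) ✗
Counterexamples (restrictor pairs failing the scope): 3.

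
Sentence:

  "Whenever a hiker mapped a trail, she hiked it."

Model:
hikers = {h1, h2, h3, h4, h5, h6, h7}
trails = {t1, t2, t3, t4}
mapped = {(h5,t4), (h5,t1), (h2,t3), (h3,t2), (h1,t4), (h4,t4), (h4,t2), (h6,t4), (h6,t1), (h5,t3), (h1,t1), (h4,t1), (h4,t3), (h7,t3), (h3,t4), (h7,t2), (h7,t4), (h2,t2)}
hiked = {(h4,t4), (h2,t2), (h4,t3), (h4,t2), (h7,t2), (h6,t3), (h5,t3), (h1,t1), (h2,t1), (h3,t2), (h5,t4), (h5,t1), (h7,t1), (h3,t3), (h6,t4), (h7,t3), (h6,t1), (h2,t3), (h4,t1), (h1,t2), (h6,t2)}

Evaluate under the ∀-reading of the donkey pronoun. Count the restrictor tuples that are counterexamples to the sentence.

3

"it" takes "a trail" as antecedent — a donkey pronoun bound across the clause boundary.
Strong reading: for every (h,t) with mapped(h,t), hiked(h,t).
Restrictor pairs: (h1,t1) ✓  (h1,t4) ✗  (h2,t2) ✓  (h2,t3) ✓  (h3,t2) ✓  (h3,t4) ✗  (h4,t1) ✓  (h4,t2) ✓  (h4,t3) ✓  (h4,t4) ✓  (h5,t1) ✓  (h5,t3) ✓  (h5,t4) ✓  (h6,t1) ✓  (h6,t4) ✓  (h7,t2) ✓  (h7,t3) ✓  (h7,t4) ✗
Counterexamples (restrictor pairs failing the scope): 3.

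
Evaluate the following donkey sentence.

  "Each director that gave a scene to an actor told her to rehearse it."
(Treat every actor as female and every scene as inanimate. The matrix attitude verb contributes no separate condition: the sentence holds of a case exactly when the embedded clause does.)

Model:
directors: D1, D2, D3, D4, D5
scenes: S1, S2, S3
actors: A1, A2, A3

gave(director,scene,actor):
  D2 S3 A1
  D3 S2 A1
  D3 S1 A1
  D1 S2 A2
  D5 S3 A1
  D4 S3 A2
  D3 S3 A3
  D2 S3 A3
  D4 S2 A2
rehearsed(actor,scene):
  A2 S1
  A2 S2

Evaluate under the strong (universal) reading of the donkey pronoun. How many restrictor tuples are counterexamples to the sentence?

"her" takes "an actor" as antecedent and "it" takes "a scene"; both are donkey pronouns co-varying with the restrictor.
Strong reading: for every (d,s,a) with gave(d,s,a), rehearsed(a,s).
Restrictor triples: (D1,S2,A2)→rehearsed(A2,S2) ✓  (D2,S3,A1)→rehearsed(A1,S3) ✗  (D2,S3,A3)→rehearsed(A3,S3) ✗  (D3,S1,A1)→rehearsed(A1,S1) ✗  (D3,S2,A1)→rehearsed(A1,S2) ✗  (D3,S3,A3)→rehearsed(A3,S3) ✗  (D4,S2,A2)→rehearsed(A2,S2) ✓  (D4,S3,A2)→rehearsed(A2,S3) ✗  (D5,S3,A1)→rehearsed(A1,S3) ✗
Counterexamples (restrictor triples failing the scope): 7.

7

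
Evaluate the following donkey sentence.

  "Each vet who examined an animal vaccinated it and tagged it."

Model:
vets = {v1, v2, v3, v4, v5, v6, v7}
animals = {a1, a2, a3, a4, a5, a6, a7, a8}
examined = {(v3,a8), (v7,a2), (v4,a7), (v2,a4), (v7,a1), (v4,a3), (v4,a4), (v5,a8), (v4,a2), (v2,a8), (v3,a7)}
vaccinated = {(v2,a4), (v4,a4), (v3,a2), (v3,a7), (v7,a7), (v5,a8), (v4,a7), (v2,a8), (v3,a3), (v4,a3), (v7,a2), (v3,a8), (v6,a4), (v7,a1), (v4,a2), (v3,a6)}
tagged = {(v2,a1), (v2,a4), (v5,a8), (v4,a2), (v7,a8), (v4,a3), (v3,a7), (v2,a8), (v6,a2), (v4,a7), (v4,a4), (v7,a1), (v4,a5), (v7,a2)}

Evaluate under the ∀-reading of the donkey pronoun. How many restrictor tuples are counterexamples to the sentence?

1

"it" takes "an animal" as antecedent — a donkey pronoun bound across the clause boundary.
Strong reading: for every (v,a) with examined(v,a), vaccinated(v,a) ∧ tagged(v,a).
Restrictor pairs: (v2,a4) ✓  (v2,a8) ✓  (v3,a7) ✓  (v3,a8) ✗  (v4,a2) ✓  (v4,a3) ✓  (v4,a4) ✓  (v4,a7) ✓  (v5,a8) ✓  (v7,a1) ✓  (v7,a2) ✓
Counterexamples (restrictor pairs failing the scope): 1.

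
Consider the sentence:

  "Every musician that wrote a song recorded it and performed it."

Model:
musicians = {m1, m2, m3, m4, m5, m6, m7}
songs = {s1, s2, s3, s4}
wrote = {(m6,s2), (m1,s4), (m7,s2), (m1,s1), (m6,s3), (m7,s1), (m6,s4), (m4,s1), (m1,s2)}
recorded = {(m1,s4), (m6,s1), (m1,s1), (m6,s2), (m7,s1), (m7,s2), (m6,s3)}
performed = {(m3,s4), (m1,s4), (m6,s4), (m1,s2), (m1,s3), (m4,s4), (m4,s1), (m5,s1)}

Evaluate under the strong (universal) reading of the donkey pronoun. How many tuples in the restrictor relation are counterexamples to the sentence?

"it" takes "a song" as antecedent — a donkey pronoun bound across the clause boundary.
Strong reading: for every (m,s) with wrote(m,s), recorded(m,s) ∧ performed(m,s).
Restrictor pairs: (m1,s1) ✗  (m1,s2) ✗  (m1,s4) ✓  (m4,s1) ✗  (m6,s2) ✗  (m6,s3) ✗  (m6,s4) ✗  (m7,s1) ✗  (m7,s2) ✗
Counterexamples (restrictor pairs failing the scope): 8.

8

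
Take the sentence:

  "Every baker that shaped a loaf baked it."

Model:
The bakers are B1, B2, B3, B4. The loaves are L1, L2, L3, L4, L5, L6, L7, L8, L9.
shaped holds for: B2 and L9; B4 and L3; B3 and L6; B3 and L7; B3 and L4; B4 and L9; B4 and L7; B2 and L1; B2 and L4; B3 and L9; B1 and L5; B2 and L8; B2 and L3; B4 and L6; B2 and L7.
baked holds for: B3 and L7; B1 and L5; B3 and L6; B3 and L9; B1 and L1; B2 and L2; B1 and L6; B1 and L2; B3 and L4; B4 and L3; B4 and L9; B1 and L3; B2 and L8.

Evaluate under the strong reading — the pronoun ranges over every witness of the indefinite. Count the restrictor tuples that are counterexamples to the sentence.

7

"it" takes "a loaf" as antecedent — a donkey pronoun bound across the clause boundary.
Strong reading: for every (b,l) with shaped(b,l), baked(b,l).
Restrictor pairs: (B1,L5) ✓  (B2,L1) ✗  (B2,L3) ✗  (B2,L4) ✗  (B2,L7) ✗  (B2,L8) ✓  (B2,L9) ✗  (B3,L4) ✓  (B3,L6) ✓  (B3,L7) ✓  (B3,L9) ✓  (B4,L3) ✓  (B4,L6) ✗  (B4,L7) ✗  (B4,L9) ✓
Counterexamples (restrictor pairs failing the scope): 7.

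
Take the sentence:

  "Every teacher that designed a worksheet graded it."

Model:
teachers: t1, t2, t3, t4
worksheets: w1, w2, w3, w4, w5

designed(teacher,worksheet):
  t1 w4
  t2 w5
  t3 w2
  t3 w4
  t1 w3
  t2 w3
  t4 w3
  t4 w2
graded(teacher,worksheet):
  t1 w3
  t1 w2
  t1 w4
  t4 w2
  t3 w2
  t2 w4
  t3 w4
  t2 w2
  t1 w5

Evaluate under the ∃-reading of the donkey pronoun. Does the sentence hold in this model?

"it" takes "a worksheet" as antecedent — a donkey pronoun bound across the clause boundary.
Weak reading: every teacher t with some designed-worksheet has at least one designed-worksheet w such that graded(t,w).
Per teacher: t1:✓  t2:✗  t3:✓  t4:✓
t2 has no witness among its designed-worksheets.

False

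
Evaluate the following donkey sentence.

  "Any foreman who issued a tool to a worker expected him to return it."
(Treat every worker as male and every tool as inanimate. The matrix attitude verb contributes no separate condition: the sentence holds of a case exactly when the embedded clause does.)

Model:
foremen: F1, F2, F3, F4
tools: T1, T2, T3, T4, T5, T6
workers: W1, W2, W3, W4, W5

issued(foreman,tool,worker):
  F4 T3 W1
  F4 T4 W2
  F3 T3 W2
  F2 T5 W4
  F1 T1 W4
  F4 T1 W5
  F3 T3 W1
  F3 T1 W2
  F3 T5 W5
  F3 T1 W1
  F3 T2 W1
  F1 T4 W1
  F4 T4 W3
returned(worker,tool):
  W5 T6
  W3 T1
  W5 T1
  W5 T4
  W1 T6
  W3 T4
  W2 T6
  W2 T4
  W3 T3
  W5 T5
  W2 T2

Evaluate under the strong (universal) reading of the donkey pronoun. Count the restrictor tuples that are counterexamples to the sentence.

9

"him" takes "a worker" as antecedent and "it" takes "a tool"; both are donkey pronouns co-varying with the restrictor.
Strong reading: for every (f,t,w) with issued(f,t,w), returned(w,t).
Restrictor triples: (F1,T1,W4)→returned(W4,T1) ✗  (F1,T4,W1)→returned(W1,T4) ✗  (F2,T5,W4)→returned(W4,T5) ✗  (F3,T1,W1)→returned(W1,T1) ✗  (F3,T1,W2)→returned(W2,T1) ✗  (F3,T2,W1)→returned(W1,T2) ✗  (F3,T3,W1)→returned(W1,T3) ✗  (F3,T3,W2)→returned(W2,T3) ✗  (F3,T5,W5)→returned(W5,T5) ✓  (F4,T1,W5)→returned(W5,T1) ✓  (F4,T3,W1)→returned(W1,T3) ✗  (F4,T4,W2)→returned(W2,T4) ✓  (F4,T4,W3)→returned(W3,T4) ✓
Counterexamples (restrictor triples failing the scope): 9.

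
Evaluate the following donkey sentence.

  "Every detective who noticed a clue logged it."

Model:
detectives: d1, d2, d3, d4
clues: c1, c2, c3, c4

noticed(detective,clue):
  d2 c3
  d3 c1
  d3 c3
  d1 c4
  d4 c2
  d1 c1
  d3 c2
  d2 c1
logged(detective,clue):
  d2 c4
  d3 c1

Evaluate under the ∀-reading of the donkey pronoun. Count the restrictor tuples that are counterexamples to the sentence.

7

"it" takes "a clue" as antecedent — a donkey pronoun bound across the clause boundary.
Strong reading: for every (d,c) with noticed(d,c), logged(d,c).
Restrictor pairs: (d1,c1) ✗  (d1,c4) ✗  (d2,c1) ✗  (d2,c3) ✗  (d3,c1) ✓  (d3,c2) ✗  (d3,c3) ✗  (d4,c2) ✗
Counterexamples (restrictor pairs failing the scope): 7.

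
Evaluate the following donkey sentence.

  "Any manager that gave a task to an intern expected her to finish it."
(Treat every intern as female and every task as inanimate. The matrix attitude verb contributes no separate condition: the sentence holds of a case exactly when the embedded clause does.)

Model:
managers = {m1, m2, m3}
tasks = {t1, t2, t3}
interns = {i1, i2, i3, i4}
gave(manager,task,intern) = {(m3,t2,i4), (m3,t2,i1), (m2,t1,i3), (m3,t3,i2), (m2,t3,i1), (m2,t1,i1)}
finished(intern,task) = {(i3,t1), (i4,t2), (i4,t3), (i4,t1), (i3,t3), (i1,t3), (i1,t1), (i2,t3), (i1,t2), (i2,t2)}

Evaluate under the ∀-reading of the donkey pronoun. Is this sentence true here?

"her" takes "an intern" as antecedent and "it" takes "a task"; both are donkey pronouns co-varying with the restrictor.
Strong reading: for every (m,t,i) with gave(m,t,i), finished(i,t).
Restrictor triples: (m2,t1,i1)→finished(i1,t1) ✓  (m2,t1,i3)→finished(i3,t1) ✓  (m2,t3,i1)→finished(i1,t3) ✓  (m3,t2,i1)→finished(i1,t2) ✓  (m3,t2,i4)→finished(i4,t2) ✓  (m3,t3,i2)→finished(i2,t3) ✓
Every restrictor triple satisfies the scope.

True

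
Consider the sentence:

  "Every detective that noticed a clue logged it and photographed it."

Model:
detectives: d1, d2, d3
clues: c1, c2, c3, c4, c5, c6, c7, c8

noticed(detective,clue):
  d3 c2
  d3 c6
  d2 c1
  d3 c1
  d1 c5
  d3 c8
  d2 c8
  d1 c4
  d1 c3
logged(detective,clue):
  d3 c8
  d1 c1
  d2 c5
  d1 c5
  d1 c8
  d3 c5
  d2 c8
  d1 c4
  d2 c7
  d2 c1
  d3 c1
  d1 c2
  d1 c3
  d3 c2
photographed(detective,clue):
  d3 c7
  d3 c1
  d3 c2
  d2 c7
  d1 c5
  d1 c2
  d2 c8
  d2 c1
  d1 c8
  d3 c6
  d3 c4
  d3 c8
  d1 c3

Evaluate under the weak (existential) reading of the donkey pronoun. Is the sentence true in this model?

"it" takes "a clue" as antecedent — a donkey pronoun bound across the clause boundary.
Weak reading: every detective d with some noticed-clue has at least one noticed-clue c such that logged(d,c) ∧ photographed(d,c).
Per detective: d1:✓  d2:✓  d3:✓
Every detective in the restrictor has a witness.

True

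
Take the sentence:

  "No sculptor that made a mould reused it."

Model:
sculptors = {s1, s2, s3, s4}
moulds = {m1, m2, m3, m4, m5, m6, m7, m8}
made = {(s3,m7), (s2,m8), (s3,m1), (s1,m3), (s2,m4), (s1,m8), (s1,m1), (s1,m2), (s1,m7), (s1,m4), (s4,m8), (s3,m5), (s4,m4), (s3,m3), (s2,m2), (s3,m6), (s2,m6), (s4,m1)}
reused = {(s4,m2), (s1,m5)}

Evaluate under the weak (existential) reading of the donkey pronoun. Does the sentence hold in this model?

True

"it" takes "a mould" as antecedent — a donkey pronoun bound across the clause boundary.
Truth condition: for no (s,m) with made(s,m) does reused(s,m) hold.
Restrictor pairs — does the scope hold? (s1,m1):fails  (s1,m2):fails  (s1,m3):fails  (s1,m4):fails  (s1,m7):fails  (s1,m8):fails  (s2,m2):fails  (s2,m4):fails  (s2,m6):fails  (s2,m8):fails  (s3,m1):fails  (s3,m3):fails  (s3,m5):fails  (s3,m6):fails  (s3,m7):fails  (s4,m1):fails  (s4,m4):fails  (s4,m8):fails
Scope holds for no restrictor pair, so the sentence is true.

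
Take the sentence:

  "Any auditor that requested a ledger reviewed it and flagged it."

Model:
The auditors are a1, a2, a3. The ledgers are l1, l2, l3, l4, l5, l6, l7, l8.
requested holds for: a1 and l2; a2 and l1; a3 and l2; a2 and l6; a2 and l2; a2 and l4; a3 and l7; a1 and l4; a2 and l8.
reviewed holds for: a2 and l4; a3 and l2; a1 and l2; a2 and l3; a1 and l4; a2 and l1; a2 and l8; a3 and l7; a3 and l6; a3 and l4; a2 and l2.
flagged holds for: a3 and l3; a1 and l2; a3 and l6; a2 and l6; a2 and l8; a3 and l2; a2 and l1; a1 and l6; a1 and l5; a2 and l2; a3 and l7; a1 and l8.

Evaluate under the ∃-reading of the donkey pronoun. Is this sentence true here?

"it" takes "a ledger" as antecedent — a donkey pronoun bound across the clause boundary.
Weak reading: every auditor a with some requested-ledger has at least one requested-ledger l such that reviewed(a,l) ∧ flagged(a,l).
Per auditor: a1:✓  a2:✓  a3:✓
Every auditor in the restrictor has a witness.

True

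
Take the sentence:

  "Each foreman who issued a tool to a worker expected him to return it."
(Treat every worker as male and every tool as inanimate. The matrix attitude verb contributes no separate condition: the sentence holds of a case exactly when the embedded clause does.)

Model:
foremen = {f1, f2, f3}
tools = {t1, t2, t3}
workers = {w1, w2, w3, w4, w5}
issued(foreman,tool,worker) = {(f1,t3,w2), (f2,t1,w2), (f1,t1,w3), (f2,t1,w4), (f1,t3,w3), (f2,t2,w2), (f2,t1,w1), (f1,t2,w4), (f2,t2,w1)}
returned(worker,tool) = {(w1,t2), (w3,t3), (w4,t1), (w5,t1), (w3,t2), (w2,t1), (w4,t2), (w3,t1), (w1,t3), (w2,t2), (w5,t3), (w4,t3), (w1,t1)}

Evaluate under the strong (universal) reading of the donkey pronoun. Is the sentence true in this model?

"him" takes "a worker" as antecedent and "it" takes "a tool"; both are donkey pronouns co-varying with the restrictor.
Strong reading: for every (f,t,w) with issued(f,t,w), returned(w,t).
Restrictor triples: (f1,t1,w3)→returned(w3,t1) ✓  (f1,t2,w4)→returned(w4,t2) ✓  (f1,t3,w2)→returned(w2,t3) ✗  (f1,t3,w3)→returned(w3,t3) ✓  (f2,t1,w1)→returned(w1,t1) ✓  (f2,t1,w2)→returned(w2,t1) ✓  (f2,t1,w4)→returned(w4,t1) ✓  (f2,t2,w1)→returned(w1,t2) ✓  (f2,t2,w2)→returned(w2,t2) ✓
Counterexample: (f1,t3,w2) — returned(w2,t3) does not hold.

False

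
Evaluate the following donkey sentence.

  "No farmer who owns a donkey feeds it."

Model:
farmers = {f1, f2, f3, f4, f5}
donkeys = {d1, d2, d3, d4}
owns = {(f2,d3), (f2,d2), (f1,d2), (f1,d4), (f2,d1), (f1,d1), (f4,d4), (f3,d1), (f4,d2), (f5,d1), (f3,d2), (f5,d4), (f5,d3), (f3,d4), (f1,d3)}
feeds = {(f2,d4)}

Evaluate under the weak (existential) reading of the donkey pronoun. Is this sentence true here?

"it" takes "a donkey" as antecedent — a donkey pronoun bound across the clause boundary.
Truth condition: for no (f,d) with owns(f,d) does feeds(f,d) hold.
Restrictor pairs — does the scope hold? (f1,d1):fails  (f1,d2):fails  (f1,d3):fails  (f1,d4):fails  (f2,d1):fails  (f2,d2):fails  (f2,d3):fails  (f3,d1):fails  (f3,d2):fails  (f3,d4):fails  (f4,d2):fails  (f4,d4):fails  (f5,d1):fails  (f5,d3):fails  (f5,d4):fails
Scope holds for no restrictor pair, so the sentence is true.

True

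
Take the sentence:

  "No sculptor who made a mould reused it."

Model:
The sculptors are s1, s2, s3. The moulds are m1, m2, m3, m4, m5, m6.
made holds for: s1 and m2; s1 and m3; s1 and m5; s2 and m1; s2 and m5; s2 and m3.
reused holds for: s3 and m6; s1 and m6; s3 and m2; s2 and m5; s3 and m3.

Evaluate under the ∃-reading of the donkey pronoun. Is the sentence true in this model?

"it" takes "a mould" as antecedent — a donkey pronoun bound across the clause boundary.
Truth condition: for no (s,m) with made(s,m) does reused(s,m) hold.
Restrictor pairs — does the scope hold? (s1,m2):fails  (s1,m3):fails  (s1,m5):fails  (s2,m1):fails  (s2,m3):fails  (s2,m5):holds
Scope holds for 1 pair(s), so the sentence is false.

False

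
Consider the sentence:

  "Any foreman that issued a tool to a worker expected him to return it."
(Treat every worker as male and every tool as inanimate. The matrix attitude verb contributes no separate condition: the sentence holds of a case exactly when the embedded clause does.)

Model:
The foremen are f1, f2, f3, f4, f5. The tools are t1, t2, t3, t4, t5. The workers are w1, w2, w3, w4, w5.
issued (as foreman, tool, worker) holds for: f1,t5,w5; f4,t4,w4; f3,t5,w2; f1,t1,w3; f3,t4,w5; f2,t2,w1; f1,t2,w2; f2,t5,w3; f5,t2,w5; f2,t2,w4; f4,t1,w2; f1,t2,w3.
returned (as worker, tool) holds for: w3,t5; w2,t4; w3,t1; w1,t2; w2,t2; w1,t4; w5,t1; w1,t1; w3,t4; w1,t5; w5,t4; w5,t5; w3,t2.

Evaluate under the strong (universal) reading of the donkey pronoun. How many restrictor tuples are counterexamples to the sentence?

5

"him" takes "a worker" as antecedent and "it" takes "a tool"; both are donkey pronouns co-varying with the restrictor.
Strong reading: for every (f,t,w) with issued(f,t,w), returned(w,t).
Restrictor triples: (f1,t1,w3)→returned(w3,t1) ✓  (f1,t2,w2)→returned(w2,t2) ✓  (f1,t2,w3)→returned(w3,t2) ✓  (f1,t5,w5)→returned(w5,t5) ✓  (f2,t2,w1)→returned(w1,t2) ✓  (f2,t2,w4)→returned(w4,t2) ✗  (f2,t5,w3)→returned(w3,t5) ✓  (f3,t4,w5)→returned(w5,t4) ✓  (f3,t5,w2)→returned(w2,t5) ✗  (f4,t1,w2)→returned(w2,t1) ✗  (f4,t4,w4)→returned(w4,t4) ✗  (f5,t2,w5)→returned(w5,t2) ✗
Counterexamples (restrictor triples failing the scope): 5.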